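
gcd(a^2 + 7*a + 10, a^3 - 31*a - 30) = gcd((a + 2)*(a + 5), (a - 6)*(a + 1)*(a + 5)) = a + 5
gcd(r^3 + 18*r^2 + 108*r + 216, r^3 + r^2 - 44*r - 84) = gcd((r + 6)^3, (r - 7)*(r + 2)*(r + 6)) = r + 6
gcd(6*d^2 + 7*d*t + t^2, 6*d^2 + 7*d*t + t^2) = 6*d^2 + 7*d*t + t^2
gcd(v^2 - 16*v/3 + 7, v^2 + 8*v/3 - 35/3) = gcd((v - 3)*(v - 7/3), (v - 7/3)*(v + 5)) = v - 7/3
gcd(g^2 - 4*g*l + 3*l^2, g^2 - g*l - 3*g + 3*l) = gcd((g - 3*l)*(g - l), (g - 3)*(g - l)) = g - l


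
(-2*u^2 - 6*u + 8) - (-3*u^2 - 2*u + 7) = u^2 - 4*u + 1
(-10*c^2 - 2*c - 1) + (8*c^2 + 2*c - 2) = -2*c^2 - 3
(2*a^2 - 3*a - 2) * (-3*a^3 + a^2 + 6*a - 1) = -6*a^5 + 11*a^4 + 15*a^3 - 22*a^2 - 9*a + 2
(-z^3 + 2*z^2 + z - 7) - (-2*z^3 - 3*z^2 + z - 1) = z^3 + 5*z^2 - 6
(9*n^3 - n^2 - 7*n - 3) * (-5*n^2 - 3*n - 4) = -45*n^5 - 22*n^4 + 2*n^3 + 40*n^2 + 37*n + 12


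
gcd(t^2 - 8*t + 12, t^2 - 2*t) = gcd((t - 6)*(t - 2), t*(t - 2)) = t - 2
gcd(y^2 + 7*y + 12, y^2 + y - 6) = y + 3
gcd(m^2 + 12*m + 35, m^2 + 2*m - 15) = m + 5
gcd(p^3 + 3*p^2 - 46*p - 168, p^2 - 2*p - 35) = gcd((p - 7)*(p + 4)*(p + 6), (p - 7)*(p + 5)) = p - 7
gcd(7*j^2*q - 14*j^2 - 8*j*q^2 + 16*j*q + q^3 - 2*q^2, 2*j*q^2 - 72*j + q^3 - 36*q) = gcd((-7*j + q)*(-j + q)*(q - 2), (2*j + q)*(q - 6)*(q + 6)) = 1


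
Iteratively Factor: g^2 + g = (g)*(g + 1)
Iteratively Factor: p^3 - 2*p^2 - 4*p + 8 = (p - 2)*(p^2 - 4) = (p - 2)*(p + 2)*(p - 2)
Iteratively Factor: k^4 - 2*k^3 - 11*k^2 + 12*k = (k - 4)*(k^3 + 2*k^2 - 3*k) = (k - 4)*(k + 3)*(k^2 - k) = k*(k - 4)*(k + 3)*(k - 1)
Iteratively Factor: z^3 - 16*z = (z)*(z^2 - 16) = z*(z - 4)*(z + 4)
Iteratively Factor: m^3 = (m)*(m^2) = m^2*(m)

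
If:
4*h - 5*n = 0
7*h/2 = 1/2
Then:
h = 1/7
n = 4/35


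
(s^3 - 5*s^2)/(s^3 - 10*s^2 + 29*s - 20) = s^2/(s^2 - 5*s + 4)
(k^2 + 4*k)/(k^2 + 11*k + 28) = k/(k + 7)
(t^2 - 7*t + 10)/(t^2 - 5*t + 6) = (t - 5)/(t - 3)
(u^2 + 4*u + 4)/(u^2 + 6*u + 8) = (u + 2)/(u + 4)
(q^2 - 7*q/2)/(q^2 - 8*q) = (q - 7/2)/(q - 8)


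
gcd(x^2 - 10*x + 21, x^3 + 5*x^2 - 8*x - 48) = x - 3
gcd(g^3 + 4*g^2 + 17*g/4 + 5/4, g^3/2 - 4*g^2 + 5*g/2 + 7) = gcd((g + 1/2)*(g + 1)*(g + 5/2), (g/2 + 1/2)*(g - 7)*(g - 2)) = g + 1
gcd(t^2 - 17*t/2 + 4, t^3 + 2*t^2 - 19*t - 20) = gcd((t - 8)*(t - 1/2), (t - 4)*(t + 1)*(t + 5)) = 1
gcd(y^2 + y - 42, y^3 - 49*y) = y + 7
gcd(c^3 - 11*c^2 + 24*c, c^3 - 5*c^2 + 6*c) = c^2 - 3*c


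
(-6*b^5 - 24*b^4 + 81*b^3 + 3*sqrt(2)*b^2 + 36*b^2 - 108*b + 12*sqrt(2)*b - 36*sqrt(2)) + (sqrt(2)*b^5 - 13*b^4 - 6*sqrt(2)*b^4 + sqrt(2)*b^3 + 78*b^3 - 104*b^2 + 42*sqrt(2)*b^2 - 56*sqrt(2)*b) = -6*b^5 + sqrt(2)*b^5 - 37*b^4 - 6*sqrt(2)*b^4 + sqrt(2)*b^3 + 159*b^3 - 68*b^2 + 45*sqrt(2)*b^2 - 108*b - 44*sqrt(2)*b - 36*sqrt(2)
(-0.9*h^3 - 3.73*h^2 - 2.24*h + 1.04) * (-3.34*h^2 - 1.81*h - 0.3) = 3.006*h^5 + 14.0872*h^4 + 14.5029*h^3 + 1.6998*h^2 - 1.2104*h - 0.312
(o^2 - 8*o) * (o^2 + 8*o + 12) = o^4 - 52*o^2 - 96*o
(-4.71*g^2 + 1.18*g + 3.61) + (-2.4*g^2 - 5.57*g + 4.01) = -7.11*g^2 - 4.39*g + 7.62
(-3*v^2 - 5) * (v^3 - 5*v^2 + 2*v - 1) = -3*v^5 + 15*v^4 - 11*v^3 + 28*v^2 - 10*v + 5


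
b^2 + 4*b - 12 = (b - 2)*(b + 6)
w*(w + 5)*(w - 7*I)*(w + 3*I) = w^4 + 5*w^3 - 4*I*w^3 + 21*w^2 - 20*I*w^2 + 105*w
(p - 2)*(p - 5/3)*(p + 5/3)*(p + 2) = p^4 - 61*p^2/9 + 100/9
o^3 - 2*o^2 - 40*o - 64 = (o - 8)*(o + 2)*(o + 4)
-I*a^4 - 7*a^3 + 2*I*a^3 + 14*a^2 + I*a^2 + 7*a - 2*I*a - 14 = (a - 2)*(a - 1)*(a - 7*I)*(-I*a - I)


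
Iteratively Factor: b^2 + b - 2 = (b + 2)*(b - 1)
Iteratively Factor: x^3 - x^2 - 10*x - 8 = (x - 4)*(x^2 + 3*x + 2) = (x - 4)*(x + 2)*(x + 1)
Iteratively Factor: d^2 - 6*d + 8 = (d - 2)*(d - 4)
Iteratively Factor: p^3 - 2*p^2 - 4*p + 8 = (p + 2)*(p^2 - 4*p + 4) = (p - 2)*(p + 2)*(p - 2)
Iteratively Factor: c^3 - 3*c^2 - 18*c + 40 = (c - 5)*(c^2 + 2*c - 8) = (c - 5)*(c - 2)*(c + 4)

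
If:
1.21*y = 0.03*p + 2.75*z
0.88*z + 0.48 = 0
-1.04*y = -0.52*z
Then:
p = 39.00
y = -0.27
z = -0.55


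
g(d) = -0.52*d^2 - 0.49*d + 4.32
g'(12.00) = -12.97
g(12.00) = -76.44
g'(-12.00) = 11.99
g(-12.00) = -64.68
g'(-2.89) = 2.52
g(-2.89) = 1.39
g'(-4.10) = 3.77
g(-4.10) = -2.41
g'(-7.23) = 7.03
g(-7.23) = -19.32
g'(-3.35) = 2.99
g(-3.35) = 0.13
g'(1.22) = -1.76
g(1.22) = 2.95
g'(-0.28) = -0.20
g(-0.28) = 4.42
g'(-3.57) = 3.22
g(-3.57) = -0.56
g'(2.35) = -2.93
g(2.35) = 0.30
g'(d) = -1.04*d - 0.49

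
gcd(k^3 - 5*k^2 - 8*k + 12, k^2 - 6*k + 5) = k - 1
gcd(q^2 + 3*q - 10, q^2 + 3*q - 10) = q^2 + 3*q - 10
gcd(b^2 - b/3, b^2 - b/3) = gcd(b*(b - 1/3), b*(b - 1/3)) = b^2 - b/3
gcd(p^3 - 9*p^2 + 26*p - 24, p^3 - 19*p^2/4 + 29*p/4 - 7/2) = p - 2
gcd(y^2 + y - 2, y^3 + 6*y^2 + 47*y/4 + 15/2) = y + 2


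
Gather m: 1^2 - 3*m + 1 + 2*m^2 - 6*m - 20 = 2*m^2 - 9*m - 18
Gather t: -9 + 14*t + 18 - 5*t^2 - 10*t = -5*t^2 + 4*t + 9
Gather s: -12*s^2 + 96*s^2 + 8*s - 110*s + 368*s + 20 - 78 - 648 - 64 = 84*s^2 + 266*s - 770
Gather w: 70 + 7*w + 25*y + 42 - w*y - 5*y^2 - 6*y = w*(7 - y) - 5*y^2 + 19*y + 112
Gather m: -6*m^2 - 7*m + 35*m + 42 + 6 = -6*m^2 + 28*m + 48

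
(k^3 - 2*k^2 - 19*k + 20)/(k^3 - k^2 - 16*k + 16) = (k - 5)/(k - 4)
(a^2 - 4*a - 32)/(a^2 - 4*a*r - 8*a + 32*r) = (-a - 4)/(-a + 4*r)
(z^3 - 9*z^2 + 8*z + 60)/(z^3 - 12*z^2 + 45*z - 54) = (z^2 - 3*z - 10)/(z^2 - 6*z + 9)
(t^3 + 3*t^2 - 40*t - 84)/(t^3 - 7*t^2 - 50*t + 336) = (t + 2)/(t - 8)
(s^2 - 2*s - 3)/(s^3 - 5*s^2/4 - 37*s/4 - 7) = 4*(s - 3)/(4*s^2 - 9*s - 28)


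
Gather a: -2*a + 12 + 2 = 14 - 2*a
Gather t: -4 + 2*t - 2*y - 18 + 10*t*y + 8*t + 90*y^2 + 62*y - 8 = t*(10*y + 10) + 90*y^2 + 60*y - 30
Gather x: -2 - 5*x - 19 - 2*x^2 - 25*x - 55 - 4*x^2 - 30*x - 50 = -6*x^2 - 60*x - 126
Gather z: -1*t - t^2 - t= -t^2 - 2*t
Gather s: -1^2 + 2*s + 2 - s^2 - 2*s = 1 - s^2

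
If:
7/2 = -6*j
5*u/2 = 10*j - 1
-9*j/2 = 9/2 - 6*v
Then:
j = -7/12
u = -41/15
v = 5/16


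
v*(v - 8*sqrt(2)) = v^2 - 8*sqrt(2)*v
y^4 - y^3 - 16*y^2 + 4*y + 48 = (y - 4)*(y - 2)*(y + 2)*(y + 3)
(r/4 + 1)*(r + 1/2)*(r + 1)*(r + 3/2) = r^4/4 + 7*r^3/4 + 59*r^2/16 + 47*r/16 + 3/4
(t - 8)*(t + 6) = t^2 - 2*t - 48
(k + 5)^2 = k^2 + 10*k + 25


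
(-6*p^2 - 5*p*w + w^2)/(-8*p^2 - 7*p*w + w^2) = (6*p - w)/(8*p - w)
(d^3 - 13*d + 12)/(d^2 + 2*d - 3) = (d^2 + d - 12)/(d + 3)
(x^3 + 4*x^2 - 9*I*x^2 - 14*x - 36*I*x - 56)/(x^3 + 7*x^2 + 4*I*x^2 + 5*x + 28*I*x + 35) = (x^3 + x^2*(4 - 9*I) + x*(-14 - 36*I) - 56)/(x^3 + x^2*(7 + 4*I) + x*(5 + 28*I) + 35)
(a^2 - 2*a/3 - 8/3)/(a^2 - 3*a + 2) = (a + 4/3)/(a - 1)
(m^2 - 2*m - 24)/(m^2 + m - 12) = (m - 6)/(m - 3)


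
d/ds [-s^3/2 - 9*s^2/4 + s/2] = -3*s^2/2 - 9*s/2 + 1/2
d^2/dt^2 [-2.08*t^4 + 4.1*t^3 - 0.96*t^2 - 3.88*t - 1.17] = -24.96*t^2 + 24.6*t - 1.92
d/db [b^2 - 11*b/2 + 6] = 2*b - 11/2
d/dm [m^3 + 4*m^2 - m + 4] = 3*m^2 + 8*m - 1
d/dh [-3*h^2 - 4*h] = -6*h - 4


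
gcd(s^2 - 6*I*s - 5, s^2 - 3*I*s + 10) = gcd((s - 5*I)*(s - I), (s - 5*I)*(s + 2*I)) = s - 5*I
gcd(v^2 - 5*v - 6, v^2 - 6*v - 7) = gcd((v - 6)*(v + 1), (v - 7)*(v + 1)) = v + 1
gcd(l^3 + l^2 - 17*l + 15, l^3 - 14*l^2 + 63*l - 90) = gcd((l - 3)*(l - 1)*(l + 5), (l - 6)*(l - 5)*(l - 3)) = l - 3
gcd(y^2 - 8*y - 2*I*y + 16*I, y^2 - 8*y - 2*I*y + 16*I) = y^2 + y*(-8 - 2*I) + 16*I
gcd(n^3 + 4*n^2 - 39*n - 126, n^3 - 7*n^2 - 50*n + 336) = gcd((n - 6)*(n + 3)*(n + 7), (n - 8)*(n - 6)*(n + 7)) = n^2 + n - 42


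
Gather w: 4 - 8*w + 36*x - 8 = -8*w + 36*x - 4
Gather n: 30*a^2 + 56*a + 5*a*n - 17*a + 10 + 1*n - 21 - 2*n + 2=30*a^2 + 39*a + n*(5*a - 1) - 9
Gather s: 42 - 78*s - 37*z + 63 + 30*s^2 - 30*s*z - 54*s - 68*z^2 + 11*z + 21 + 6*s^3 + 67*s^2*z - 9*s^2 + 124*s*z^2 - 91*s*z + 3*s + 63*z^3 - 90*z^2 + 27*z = 6*s^3 + s^2*(67*z + 21) + s*(124*z^2 - 121*z - 129) + 63*z^3 - 158*z^2 + z + 126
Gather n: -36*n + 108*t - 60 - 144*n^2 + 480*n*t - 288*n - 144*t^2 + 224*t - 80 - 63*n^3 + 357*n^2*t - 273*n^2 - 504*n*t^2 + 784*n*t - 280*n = -63*n^3 + n^2*(357*t - 417) + n*(-504*t^2 + 1264*t - 604) - 144*t^2 + 332*t - 140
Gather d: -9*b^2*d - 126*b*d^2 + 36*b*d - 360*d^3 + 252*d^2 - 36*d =-360*d^3 + d^2*(252 - 126*b) + d*(-9*b^2 + 36*b - 36)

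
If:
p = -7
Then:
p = -7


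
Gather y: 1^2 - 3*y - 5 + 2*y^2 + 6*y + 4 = 2*y^2 + 3*y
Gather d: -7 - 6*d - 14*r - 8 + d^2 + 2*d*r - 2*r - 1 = d^2 + d*(2*r - 6) - 16*r - 16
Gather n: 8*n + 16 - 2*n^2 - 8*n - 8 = 8 - 2*n^2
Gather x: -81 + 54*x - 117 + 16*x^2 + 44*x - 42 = 16*x^2 + 98*x - 240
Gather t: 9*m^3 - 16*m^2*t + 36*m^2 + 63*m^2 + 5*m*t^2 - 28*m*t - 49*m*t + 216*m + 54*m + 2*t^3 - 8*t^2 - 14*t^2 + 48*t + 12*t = 9*m^3 + 99*m^2 + 270*m + 2*t^3 + t^2*(5*m - 22) + t*(-16*m^2 - 77*m + 60)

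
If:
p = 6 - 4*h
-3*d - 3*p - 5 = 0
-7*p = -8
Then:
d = -59/21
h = 17/14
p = 8/7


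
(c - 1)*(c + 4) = c^2 + 3*c - 4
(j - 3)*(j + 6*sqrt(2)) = j^2 - 3*j + 6*sqrt(2)*j - 18*sqrt(2)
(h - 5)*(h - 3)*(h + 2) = h^3 - 6*h^2 - h + 30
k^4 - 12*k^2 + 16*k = k*(k - 2)^2*(k + 4)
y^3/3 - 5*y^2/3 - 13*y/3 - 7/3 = (y/3 + 1/3)*(y - 7)*(y + 1)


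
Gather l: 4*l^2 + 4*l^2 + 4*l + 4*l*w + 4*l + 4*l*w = 8*l^2 + l*(8*w + 8)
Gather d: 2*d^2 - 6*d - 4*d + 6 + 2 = 2*d^2 - 10*d + 8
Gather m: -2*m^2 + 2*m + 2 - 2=-2*m^2 + 2*m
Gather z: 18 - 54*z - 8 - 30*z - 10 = -84*z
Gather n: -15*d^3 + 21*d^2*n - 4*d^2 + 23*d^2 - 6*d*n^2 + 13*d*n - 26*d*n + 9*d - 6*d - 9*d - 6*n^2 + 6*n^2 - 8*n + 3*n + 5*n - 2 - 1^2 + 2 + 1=-15*d^3 + 19*d^2 - 6*d*n^2 - 6*d + n*(21*d^2 - 13*d)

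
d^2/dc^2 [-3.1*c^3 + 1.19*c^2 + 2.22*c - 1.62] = 2.38 - 18.6*c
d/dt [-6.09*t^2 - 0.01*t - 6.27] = -12.18*t - 0.01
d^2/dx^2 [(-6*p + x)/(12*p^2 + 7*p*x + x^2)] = 2*((-p - 3*x)*(12*p^2 + 7*p*x + x^2) - (6*p - x)*(7*p + 2*x)^2)/(12*p^2 + 7*p*x + x^2)^3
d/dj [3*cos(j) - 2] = -3*sin(j)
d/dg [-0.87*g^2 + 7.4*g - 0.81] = 7.4 - 1.74*g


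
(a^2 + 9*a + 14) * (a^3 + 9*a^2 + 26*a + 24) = a^5 + 18*a^4 + 121*a^3 + 384*a^2 + 580*a + 336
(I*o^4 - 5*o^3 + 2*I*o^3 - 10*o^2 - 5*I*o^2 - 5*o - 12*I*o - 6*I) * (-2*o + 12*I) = -2*I*o^5 - 2*o^4 - 4*I*o^4 - 4*o^3 - 50*I*o^3 + 70*o^2 - 96*I*o^2 + 144*o - 48*I*o + 72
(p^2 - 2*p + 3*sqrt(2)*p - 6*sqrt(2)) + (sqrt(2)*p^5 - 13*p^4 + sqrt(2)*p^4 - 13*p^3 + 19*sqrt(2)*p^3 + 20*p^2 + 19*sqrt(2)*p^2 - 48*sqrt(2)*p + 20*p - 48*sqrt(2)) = sqrt(2)*p^5 - 13*p^4 + sqrt(2)*p^4 - 13*p^3 + 19*sqrt(2)*p^3 + 21*p^2 + 19*sqrt(2)*p^2 - 45*sqrt(2)*p + 18*p - 54*sqrt(2)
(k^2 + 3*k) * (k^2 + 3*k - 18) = k^4 + 6*k^3 - 9*k^2 - 54*k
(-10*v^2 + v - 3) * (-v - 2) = 10*v^3 + 19*v^2 + v + 6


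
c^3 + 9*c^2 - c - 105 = (c - 3)*(c + 5)*(c + 7)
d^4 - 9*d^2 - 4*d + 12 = (d - 3)*(d - 1)*(d + 2)^2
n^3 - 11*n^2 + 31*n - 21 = (n - 7)*(n - 3)*(n - 1)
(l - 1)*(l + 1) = l^2 - 1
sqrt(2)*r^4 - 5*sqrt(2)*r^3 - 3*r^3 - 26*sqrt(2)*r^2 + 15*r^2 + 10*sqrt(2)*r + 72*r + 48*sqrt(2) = (r - 8)*(r + 3)*(r - 2*sqrt(2))*(sqrt(2)*r + 1)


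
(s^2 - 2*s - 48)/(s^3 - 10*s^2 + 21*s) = (s^2 - 2*s - 48)/(s*(s^2 - 10*s + 21))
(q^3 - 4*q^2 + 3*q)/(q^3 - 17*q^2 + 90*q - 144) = q*(q - 1)/(q^2 - 14*q + 48)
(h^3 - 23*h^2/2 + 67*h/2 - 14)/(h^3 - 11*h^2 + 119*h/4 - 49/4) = 2*(h - 4)/(2*h - 7)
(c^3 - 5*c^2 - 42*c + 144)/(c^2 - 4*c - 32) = (c^2 + 3*c - 18)/(c + 4)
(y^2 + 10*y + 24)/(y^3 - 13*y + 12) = (y + 6)/(y^2 - 4*y + 3)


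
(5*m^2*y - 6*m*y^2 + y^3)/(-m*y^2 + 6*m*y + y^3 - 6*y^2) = (-5*m + y)/(y - 6)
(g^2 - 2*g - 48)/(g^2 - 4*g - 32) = (g + 6)/(g + 4)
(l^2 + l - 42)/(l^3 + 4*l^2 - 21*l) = (l - 6)/(l*(l - 3))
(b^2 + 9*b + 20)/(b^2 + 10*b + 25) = (b + 4)/(b + 5)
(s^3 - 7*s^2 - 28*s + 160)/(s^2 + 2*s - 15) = (s^2 - 12*s + 32)/(s - 3)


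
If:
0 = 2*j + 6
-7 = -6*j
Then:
No Solution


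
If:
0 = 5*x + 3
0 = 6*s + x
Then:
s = 1/10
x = -3/5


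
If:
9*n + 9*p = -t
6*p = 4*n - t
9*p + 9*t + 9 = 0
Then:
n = -3/77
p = 13/77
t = -90/77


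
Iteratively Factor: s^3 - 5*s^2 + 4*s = (s - 1)*(s^2 - 4*s) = s*(s - 1)*(s - 4)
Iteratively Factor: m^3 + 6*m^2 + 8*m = (m + 2)*(m^2 + 4*m) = (m + 2)*(m + 4)*(m)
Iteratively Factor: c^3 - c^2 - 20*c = (c - 5)*(c^2 + 4*c) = c*(c - 5)*(c + 4)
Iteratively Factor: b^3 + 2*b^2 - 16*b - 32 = (b + 2)*(b^2 - 16) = (b + 2)*(b + 4)*(b - 4)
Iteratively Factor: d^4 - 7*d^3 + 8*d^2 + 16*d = (d + 1)*(d^3 - 8*d^2 + 16*d) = d*(d + 1)*(d^2 - 8*d + 16) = d*(d - 4)*(d + 1)*(d - 4)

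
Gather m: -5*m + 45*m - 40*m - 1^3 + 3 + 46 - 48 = 0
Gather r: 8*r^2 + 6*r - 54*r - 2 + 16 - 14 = 8*r^2 - 48*r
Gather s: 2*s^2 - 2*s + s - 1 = 2*s^2 - s - 1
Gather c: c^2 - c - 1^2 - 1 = c^2 - c - 2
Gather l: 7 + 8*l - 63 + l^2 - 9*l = l^2 - l - 56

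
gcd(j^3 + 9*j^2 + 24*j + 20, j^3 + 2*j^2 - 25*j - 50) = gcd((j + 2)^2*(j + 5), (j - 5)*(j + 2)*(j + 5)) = j^2 + 7*j + 10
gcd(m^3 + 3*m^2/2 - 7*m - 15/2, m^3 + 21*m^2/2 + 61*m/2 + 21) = m + 1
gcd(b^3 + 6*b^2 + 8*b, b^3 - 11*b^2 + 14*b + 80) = b + 2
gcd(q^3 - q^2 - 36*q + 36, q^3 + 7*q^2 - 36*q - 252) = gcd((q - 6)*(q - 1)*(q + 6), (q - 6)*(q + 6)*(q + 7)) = q^2 - 36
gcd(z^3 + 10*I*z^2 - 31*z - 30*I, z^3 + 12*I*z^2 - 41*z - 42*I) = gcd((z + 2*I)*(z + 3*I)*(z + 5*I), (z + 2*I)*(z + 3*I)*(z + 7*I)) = z^2 + 5*I*z - 6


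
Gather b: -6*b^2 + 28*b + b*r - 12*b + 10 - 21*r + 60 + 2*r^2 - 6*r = -6*b^2 + b*(r + 16) + 2*r^2 - 27*r + 70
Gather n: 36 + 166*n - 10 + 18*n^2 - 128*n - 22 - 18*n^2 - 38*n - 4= 0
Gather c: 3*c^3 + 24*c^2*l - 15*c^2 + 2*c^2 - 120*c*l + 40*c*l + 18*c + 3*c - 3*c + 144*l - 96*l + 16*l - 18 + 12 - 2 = 3*c^3 + c^2*(24*l - 13) + c*(18 - 80*l) + 64*l - 8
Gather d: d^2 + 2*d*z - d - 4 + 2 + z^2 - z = d^2 + d*(2*z - 1) + z^2 - z - 2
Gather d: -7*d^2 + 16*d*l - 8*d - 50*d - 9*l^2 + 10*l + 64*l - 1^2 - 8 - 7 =-7*d^2 + d*(16*l - 58) - 9*l^2 + 74*l - 16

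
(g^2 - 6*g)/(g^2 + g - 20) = g*(g - 6)/(g^2 + g - 20)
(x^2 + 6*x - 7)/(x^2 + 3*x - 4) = (x + 7)/(x + 4)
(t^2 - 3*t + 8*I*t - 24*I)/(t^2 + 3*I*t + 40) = (t - 3)/(t - 5*I)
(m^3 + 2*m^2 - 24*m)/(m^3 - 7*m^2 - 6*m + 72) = m*(m + 6)/(m^2 - 3*m - 18)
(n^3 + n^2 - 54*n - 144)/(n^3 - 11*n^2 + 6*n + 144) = (n + 6)/(n - 6)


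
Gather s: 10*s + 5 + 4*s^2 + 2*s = 4*s^2 + 12*s + 5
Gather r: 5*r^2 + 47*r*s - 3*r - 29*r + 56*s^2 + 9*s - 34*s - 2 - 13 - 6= 5*r^2 + r*(47*s - 32) + 56*s^2 - 25*s - 21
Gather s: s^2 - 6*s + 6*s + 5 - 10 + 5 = s^2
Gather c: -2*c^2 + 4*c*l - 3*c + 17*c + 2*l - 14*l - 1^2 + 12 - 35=-2*c^2 + c*(4*l + 14) - 12*l - 24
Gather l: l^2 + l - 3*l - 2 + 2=l^2 - 2*l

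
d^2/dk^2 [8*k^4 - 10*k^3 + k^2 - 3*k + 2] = 96*k^2 - 60*k + 2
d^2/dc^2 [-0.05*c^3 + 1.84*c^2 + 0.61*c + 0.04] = 3.68 - 0.3*c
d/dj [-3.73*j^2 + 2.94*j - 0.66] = 2.94 - 7.46*j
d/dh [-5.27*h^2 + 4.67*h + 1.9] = 4.67 - 10.54*h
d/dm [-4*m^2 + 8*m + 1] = 8 - 8*m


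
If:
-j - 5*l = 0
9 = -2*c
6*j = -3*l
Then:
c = -9/2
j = 0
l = 0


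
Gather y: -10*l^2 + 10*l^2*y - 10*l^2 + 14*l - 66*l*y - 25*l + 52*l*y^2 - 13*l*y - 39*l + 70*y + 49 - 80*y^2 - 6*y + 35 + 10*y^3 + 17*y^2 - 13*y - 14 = -20*l^2 - 50*l + 10*y^3 + y^2*(52*l - 63) + y*(10*l^2 - 79*l + 51) + 70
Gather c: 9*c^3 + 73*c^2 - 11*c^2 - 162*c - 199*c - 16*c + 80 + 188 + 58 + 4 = 9*c^3 + 62*c^2 - 377*c + 330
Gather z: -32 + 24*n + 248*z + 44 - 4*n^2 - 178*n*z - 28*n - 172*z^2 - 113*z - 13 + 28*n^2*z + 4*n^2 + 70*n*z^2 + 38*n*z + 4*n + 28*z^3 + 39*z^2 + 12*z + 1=28*z^3 + z^2*(70*n - 133) + z*(28*n^2 - 140*n + 147)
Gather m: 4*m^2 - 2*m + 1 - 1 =4*m^2 - 2*m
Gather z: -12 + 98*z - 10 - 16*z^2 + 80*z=-16*z^2 + 178*z - 22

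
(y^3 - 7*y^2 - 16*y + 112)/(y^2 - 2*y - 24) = (y^2 - 11*y + 28)/(y - 6)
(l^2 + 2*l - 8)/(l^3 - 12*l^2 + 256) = (l - 2)/(l^2 - 16*l + 64)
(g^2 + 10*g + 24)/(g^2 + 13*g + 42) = (g + 4)/(g + 7)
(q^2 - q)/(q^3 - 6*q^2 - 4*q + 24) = q*(q - 1)/(q^3 - 6*q^2 - 4*q + 24)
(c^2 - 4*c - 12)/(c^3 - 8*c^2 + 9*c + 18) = (c + 2)/(c^2 - 2*c - 3)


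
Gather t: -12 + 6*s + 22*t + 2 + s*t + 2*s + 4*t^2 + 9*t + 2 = 8*s + 4*t^2 + t*(s + 31) - 8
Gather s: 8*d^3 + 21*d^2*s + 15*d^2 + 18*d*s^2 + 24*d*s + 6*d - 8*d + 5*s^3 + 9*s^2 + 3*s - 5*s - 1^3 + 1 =8*d^3 + 15*d^2 - 2*d + 5*s^3 + s^2*(18*d + 9) + s*(21*d^2 + 24*d - 2)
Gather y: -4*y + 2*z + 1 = -4*y + 2*z + 1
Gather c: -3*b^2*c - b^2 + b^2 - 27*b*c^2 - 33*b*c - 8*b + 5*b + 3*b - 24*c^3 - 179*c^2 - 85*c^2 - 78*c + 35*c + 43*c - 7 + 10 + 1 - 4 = -24*c^3 + c^2*(-27*b - 264) + c*(-3*b^2 - 33*b)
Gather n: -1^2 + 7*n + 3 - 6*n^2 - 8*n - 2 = -6*n^2 - n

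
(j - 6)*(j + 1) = j^2 - 5*j - 6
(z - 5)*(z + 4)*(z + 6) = z^3 + 5*z^2 - 26*z - 120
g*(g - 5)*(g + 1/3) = g^3 - 14*g^2/3 - 5*g/3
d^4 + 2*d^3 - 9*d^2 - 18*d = d*(d - 3)*(d + 2)*(d + 3)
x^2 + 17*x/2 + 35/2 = (x + 7/2)*(x + 5)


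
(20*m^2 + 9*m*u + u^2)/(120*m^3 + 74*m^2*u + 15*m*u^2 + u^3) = 1/(6*m + u)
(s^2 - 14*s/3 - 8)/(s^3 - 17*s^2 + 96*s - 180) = (s + 4/3)/(s^2 - 11*s + 30)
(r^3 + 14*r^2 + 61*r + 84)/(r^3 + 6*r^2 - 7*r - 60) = (r^2 + 10*r + 21)/(r^2 + 2*r - 15)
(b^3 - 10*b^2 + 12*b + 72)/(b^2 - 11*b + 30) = (b^2 - 4*b - 12)/(b - 5)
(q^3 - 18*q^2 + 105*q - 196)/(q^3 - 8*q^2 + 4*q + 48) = (q^2 - 14*q + 49)/(q^2 - 4*q - 12)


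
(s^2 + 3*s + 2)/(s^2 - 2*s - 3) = (s + 2)/(s - 3)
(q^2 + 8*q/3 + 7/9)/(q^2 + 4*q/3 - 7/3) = (q + 1/3)/(q - 1)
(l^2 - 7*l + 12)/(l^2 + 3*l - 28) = (l - 3)/(l + 7)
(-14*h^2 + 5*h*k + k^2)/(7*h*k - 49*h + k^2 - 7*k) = (-2*h + k)/(k - 7)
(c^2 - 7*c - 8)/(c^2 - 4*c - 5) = (c - 8)/(c - 5)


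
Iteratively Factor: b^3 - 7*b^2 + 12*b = (b)*(b^2 - 7*b + 12) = b*(b - 4)*(b - 3)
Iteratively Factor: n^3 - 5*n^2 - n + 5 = (n - 5)*(n^2 - 1) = (n - 5)*(n - 1)*(n + 1)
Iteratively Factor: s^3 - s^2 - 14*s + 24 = (s - 2)*(s^2 + s - 12) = (s - 2)*(s + 4)*(s - 3)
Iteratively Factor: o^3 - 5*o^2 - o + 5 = (o - 5)*(o^2 - 1) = (o - 5)*(o + 1)*(o - 1)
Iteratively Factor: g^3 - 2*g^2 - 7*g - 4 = (g - 4)*(g^2 + 2*g + 1) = (g - 4)*(g + 1)*(g + 1)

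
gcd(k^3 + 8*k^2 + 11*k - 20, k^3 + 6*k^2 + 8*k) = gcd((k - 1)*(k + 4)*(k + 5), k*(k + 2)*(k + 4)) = k + 4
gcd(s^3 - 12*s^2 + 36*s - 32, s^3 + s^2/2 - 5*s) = s - 2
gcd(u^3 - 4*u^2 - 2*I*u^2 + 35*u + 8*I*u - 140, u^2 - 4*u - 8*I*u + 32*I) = u - 4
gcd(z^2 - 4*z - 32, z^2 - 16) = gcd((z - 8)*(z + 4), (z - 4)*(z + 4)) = z + 4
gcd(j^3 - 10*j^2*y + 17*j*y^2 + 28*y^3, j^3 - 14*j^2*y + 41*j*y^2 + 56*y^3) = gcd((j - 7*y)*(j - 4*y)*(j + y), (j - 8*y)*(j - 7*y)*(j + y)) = -j^2 + 6*j*y + 7*y^2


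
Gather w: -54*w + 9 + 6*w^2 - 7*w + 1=6*w^2 - 61*w + 10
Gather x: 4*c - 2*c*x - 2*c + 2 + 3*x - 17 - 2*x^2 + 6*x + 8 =2*c - 2*x^2 + x*(9 - 2*c) - 7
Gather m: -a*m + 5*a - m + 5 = 5*a + m*(-a - 1) + 5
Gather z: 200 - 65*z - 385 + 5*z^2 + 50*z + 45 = 5*z^2 - 15*z - 140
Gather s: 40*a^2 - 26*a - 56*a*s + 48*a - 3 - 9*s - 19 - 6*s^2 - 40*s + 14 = 40*a^2 + 22*a - 6*s^2 + s*(-56*a - 49) - 8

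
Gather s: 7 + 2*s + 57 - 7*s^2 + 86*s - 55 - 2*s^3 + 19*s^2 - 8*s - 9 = -2*s^3 + 12*s^2 + 80*s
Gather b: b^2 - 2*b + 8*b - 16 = b^2 + 6*b - 16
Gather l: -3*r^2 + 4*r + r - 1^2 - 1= -3*r^2 + 5*r - 2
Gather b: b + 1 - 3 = b - 2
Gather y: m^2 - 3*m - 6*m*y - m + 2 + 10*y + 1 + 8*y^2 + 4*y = m^2 - 4*m + 8*y^2 + y*(14 - 6*m) + 3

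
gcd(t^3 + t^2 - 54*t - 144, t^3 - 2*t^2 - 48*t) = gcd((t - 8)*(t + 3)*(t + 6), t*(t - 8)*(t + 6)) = t^2 - 2*t - 48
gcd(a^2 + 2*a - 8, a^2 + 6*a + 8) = a + 4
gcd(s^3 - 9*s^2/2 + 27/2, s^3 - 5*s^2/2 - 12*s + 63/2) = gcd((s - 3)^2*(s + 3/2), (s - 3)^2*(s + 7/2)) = s^2 - 6*s + 9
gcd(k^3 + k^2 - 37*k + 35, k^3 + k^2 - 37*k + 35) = k^3 + k^2 - 37*k + 35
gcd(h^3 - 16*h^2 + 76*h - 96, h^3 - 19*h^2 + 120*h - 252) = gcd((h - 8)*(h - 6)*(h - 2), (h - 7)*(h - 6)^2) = h - 6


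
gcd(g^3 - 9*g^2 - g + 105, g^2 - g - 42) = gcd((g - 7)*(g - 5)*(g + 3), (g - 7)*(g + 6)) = g - 7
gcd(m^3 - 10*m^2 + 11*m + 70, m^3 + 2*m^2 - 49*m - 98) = m^2 - 5*m - 14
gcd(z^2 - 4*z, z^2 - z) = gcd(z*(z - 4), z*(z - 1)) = z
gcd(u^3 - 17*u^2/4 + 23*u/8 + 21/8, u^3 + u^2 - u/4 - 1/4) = u + 1/2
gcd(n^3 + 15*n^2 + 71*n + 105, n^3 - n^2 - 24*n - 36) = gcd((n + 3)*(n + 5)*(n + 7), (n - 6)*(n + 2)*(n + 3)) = n + 3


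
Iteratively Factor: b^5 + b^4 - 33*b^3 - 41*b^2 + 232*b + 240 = (b + 4)*(b^4 - 3*b^3 - 21*b^2 + 43*b + 60) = (b - 5)*(b + 4)*(b^3 + 2*b^2 - 11*b - 12) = (b - 5)*(b + 1)*(b + 4)*(b^2 + b - 12) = (b - 5)*(b + 1)*(b + 4)^2*(b - 3)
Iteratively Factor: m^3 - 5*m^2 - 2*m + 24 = (m - 4)*(m^2 - m - 6) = (m - 4)*(m + 2)*(m - 3)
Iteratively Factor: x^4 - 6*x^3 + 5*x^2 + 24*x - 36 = (x + 2)*(x^3 - 8*x^2 + 21*x - 18) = (x - 3)*(x + 2)*(x^2 - 5*x + 6) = (x - 3)^2*(x + 2)*(x - 2)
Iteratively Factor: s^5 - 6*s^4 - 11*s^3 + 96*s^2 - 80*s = (s - 5)*(s^4 - s^3 - 16*s^2 + 16*s) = (s - 5)*(s - 1)*(s^3 - 16*s) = (s - 5)*(s - 4)*(s - 1)*(s^2 + 4*s) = (s - 5)*(s - 4)*(s - 1)*(s + 4)*(s)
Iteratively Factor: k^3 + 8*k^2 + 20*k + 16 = (k + 2)*(k^2 + 6*k + 8) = (k + 2)^2*(k + 4)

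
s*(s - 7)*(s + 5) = s^3 - 2*s^2 - 35*s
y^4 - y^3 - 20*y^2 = y^2*(y - 5)*(y + 4)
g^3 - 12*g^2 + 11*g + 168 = (g - 8)*(g - 7)*(g + 3)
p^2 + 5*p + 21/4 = (p + 3/2)*(p + 7/2)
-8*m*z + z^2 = z*(-8*m + z)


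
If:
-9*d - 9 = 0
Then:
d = -1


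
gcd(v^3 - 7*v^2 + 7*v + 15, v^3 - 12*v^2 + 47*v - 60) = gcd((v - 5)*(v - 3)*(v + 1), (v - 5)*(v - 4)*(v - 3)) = v^2 - 8*v + 15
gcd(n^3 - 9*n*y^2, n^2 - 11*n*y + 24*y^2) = -n + 3*y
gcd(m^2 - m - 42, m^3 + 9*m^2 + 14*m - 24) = m + 6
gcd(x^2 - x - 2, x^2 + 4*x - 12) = x - 2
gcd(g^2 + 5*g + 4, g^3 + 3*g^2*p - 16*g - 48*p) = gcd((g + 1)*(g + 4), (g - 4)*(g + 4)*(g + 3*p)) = g + 4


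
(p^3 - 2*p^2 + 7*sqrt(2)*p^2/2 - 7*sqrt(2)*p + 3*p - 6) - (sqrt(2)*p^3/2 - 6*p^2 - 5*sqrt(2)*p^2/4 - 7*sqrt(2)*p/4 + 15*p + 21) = -sqrt(2)*p^3/2 + p^3 + 4*p^2 + 19*sqrt(2)*p^2/4 - 12*p - 21*sqrt(2)*p/4 - 27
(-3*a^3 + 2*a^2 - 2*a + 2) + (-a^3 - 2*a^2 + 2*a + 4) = 6 - 4*a^3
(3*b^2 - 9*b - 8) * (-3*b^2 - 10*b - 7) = -9*b^4 - 3*b^3 + 93*b^2 + 143*b + 56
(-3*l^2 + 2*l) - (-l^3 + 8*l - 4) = l^3 - 3*l^2 - 6*l + 4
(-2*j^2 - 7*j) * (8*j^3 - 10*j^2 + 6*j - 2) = -16*j^5 - 36*j^4 + 58*j^3 - 38*j^2 + 14*j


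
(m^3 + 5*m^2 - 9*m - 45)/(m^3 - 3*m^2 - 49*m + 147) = (m^2 + 8*m + 15)/(m^2 - 49)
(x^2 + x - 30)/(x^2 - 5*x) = (x + 6)/x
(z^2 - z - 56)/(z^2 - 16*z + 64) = (z + 7)/(z - 8)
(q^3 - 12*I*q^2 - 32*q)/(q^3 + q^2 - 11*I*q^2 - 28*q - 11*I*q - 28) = q*(q - 8*I)/(q^2 + q*(1 - 7*I) - 7*I)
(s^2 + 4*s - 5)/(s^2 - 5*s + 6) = (s^2 + 4*s - 5)/(s^2 - 5*s + 6)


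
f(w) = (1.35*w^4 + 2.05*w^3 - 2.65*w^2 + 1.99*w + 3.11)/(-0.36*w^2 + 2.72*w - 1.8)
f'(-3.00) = 4.73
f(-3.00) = -2.07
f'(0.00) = -3.72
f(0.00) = -1.73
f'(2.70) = 38.32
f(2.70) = 34.68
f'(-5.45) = 17.30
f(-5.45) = -28.29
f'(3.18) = 61.06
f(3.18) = 58.15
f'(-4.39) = 11.41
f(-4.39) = -13.12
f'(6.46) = 11947.24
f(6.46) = 3756.35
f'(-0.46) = -2.13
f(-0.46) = -0.48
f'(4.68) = 275.45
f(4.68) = 266.73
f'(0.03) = -3.96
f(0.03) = -1.84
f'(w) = (0.72*w - 2.72)*(1.35*w^4 + 2.05*w^3 - 2.65*w^2 + 1.99*w + 3.11)/(-0.36*w^2 + 2.72*w - 1.8)^2 + (5.4*w^3 + 6.15*w^2 - 5.3*w + 1.99)/(-0.36*w^2 + 2.72*w - 1.8) = (-0.972*w^5 + 10.278*w^4 + 1.432*w^3 - 17.5616*w^2 + 11.7792*w - 12.0412)/(0.1296*w^4 - 1.9584*w^3 + 8.6944*w^2 - 9.792*w + 3.24)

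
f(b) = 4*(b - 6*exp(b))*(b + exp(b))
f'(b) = 4*(1 - 6*exp(b))*(b + exp(b)) + 4*(b - 6*exp(b))*(exp(b) + 1) = -20*b*exp(b) + 8*b - 48*exp(2*b) - 20*exp(b)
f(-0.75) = 3.98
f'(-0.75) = -19.07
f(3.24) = -17259.90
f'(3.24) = -33433.95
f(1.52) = -631.48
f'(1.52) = -1221.73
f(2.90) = -8947.65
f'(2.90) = -17248.76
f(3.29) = -19015.91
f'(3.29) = -36862.69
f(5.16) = -745865.45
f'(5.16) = -1477412.15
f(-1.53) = 14.86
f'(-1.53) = -12.20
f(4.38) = -159895.75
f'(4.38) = -314512.89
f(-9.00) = 324.02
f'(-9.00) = -71.98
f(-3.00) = 38.93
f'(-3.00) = -22.13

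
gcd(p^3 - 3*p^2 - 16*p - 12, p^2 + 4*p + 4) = p + 2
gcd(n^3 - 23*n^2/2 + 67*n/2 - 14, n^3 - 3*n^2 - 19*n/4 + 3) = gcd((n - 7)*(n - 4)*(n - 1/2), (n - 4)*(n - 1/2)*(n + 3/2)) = n^2 - 9*n/2 + 2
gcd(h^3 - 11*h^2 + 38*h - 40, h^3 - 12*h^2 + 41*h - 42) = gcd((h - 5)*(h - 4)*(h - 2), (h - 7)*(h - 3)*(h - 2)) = h - 2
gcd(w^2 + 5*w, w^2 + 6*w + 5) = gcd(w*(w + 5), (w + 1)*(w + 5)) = w + 5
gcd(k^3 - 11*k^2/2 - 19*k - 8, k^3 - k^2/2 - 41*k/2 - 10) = k + 1/2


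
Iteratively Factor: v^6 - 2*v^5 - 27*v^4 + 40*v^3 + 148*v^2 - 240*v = (v - 5)*(v^5 + 3*v^4 - 12*v^3 - 20*v^2 + 48*v) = (v - 5)*(v + 3)*(v^4 - 12*v^2 + 16*v) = (v - 5)*(v - 2)*(v + 3)*(v^3 + 2*v^2 - 8*v) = (v - 5)*(v - 2)*(v + 3)*(v + 4)*(v^2 - 2*v) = (v - 5)*(v - 2)^2*(v + 3)*(v + 4)*(v)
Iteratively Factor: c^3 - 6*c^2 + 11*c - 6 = (c - 2)*(c^2 - 4*c + 3) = (c - 3)*(c - 2)*(c - 1)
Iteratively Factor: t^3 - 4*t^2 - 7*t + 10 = (t - 1)*(t^2 - 3*t - 10) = (t - 1)*(t + 2)*(t - 5)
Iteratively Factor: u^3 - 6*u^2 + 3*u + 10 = (u - 5)*(u^2 - u - 2) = (u - 5)*(u - 2)*(u + 1)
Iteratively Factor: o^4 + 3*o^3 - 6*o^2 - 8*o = (o + 1)*(o^3 + 2*o^2 - 8*o) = (o - 2)*(o + 1)*(o^2 + 4*o) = (o - 2)*(o + 1)*(o + 4)*(o)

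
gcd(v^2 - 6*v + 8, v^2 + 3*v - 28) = v - 4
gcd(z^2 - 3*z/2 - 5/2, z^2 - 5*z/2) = z - 5/2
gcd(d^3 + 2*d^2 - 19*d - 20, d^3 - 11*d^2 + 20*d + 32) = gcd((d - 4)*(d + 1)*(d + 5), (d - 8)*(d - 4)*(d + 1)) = d^2 - 3*d - 4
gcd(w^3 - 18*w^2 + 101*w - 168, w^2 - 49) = w - 7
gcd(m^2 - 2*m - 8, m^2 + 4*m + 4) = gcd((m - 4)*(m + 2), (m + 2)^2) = m + 2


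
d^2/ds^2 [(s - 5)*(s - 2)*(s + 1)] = 6*s - 12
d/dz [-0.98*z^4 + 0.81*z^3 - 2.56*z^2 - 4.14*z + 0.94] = -3.92*z^3 + 2.43*z^2 - 5.12*z - 4.14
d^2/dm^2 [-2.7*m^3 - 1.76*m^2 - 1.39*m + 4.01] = -16.2*m - 3.52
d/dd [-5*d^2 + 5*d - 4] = 5 - 10*d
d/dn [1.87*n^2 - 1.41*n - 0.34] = 3.74*n - 1.41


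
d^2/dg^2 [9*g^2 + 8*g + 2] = 18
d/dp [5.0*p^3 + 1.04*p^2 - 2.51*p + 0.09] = 15.0*p^2 + 2.08*p - 2.51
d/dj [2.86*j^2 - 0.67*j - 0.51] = 5.72*j - 0.67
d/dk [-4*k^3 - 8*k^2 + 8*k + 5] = -12*k^2 - 16*k + 8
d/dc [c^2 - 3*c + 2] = 2*c - 3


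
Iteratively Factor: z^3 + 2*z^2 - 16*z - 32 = (z + 4)*(z^2 - 2*z - 8) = (z + 2)*(z + 4)*(z - 4)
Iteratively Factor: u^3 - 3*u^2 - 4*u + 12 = (u - 3)*(u^2 - 4) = (u - 3)*(u - 2)*(u + 2)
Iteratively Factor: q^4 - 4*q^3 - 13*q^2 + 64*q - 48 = (q + 4)*(q^3 - 8*q^2 + 19*q - 12) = (q - 4)*(q + 4)*(q^2 - 4*q + 3) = (q - 4)*(q - 1)*(q + 4)*(q - 3)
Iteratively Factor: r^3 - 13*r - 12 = (r + 3)*(r^2 - 3*r - 4) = (r - 4)*(r + 3)*(r + 1)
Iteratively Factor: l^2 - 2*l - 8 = (l + 2)*(l - 4)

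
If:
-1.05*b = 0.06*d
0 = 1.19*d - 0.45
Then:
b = -0.02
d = 0.38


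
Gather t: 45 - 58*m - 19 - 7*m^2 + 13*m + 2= -7*m^2 - 45*m + 28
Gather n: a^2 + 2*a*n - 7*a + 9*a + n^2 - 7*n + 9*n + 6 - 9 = a^2 + 2*a + n^2 + n*(2*a + 2) - 3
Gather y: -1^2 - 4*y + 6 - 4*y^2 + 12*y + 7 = -4*y^2 + 8*y + 12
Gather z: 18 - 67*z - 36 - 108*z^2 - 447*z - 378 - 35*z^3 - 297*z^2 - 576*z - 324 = -35*z^3 - 405*z^2 - 1090*z - 720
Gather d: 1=1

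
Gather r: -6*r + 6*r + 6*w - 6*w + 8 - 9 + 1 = 0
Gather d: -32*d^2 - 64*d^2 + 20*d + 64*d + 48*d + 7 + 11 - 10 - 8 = -96*d^2 + 132*d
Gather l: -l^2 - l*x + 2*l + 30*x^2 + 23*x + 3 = -l^2 + l*(2 - x) + 30*x^2 + 23*x + 3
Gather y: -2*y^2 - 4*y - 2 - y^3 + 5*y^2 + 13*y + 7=-y^3 + 3*y^2 + 9*y + 5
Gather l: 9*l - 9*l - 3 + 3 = 0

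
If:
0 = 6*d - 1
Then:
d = 1/6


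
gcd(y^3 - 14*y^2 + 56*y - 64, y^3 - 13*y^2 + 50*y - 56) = y^2 - 6*y + 8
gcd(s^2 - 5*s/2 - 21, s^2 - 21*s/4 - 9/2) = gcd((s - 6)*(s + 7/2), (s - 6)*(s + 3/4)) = s - 6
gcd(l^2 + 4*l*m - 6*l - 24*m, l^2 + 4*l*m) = l + 4*m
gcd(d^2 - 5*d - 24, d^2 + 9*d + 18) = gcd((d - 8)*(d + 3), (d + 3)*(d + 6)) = d + 3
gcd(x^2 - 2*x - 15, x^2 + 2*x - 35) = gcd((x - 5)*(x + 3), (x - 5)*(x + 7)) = x - 5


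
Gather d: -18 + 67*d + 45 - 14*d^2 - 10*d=-14*d^2 + 57*d + 27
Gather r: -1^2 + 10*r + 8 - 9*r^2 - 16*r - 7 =-9*r^2 - 6*r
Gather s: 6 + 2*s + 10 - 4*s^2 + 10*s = -4*s^2 + 12*s + 16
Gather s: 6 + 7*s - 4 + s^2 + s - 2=s^2 + 8*s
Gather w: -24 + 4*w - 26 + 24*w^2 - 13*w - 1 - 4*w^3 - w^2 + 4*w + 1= -4*w^3 + 23*w^2 - 5*w - 50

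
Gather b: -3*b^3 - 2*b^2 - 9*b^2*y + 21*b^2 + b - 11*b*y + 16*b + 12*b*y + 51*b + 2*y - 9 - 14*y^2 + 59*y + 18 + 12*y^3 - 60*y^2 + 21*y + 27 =-3*b^3 + b^2*(19 - 9*y) + b*(y + 68) + 12*y^3 - 74*y^2 + 82*y + 36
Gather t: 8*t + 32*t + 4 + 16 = 40*t + 20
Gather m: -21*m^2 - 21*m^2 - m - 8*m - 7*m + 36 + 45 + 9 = -42*m^2 - 16*m + 90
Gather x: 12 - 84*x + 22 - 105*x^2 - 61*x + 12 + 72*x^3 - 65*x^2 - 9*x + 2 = 72*x^3 - 170*x^2 - 154*x + 48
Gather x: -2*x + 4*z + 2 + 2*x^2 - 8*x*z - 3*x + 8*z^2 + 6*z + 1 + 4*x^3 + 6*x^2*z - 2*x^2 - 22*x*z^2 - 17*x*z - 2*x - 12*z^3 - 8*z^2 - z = 4*x^3 + 6*x^2*z + x*(-22*z^2 - 25*z - 7) - 12*z^3 + 9*z + 3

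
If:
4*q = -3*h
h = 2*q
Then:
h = 0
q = 0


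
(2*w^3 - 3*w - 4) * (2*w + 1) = 4*w^4 + 2*w^3 - 6*w^2 - 11*w - 4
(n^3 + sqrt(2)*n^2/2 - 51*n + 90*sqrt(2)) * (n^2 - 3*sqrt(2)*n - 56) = n^5 - 5*sqrt(2)*n^4/2 - 110*n^3 + 215*sqrt(2)*n^2 + 2316*n - 5040*sqrt(2)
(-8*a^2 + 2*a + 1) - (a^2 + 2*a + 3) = -9*a^2 - 2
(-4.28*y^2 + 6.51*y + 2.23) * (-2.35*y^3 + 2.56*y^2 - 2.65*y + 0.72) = 10.058*y^5 - 26.2553*y^4 + 22.7671*y^3 - 14.6243*y^2 - 1.2223*y + 1.6056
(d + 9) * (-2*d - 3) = -2*d^2 - 21*d - 27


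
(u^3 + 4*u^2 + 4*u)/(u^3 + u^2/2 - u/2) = 2*(u^2 + 4*u + 4)/(2*u^2 + u - 1)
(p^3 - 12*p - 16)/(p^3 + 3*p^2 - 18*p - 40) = (p + 2)/(p + 5)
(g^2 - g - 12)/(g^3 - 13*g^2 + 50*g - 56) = (g + 3)/(g^2 - 9*g + 14)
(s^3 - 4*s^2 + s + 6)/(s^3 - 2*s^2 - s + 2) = (s - 3)/(s - 1)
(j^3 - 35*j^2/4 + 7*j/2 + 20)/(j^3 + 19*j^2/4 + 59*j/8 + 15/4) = 2*(j^2 - 10*j + 16)/(2*j^2 + 7*j + 6)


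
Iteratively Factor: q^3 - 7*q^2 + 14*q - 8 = (q - 2)*(q^2 - 5*q + 4) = (q - 2)*(q - 1)*(q - 4)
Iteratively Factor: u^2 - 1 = (u - 1)*(u + 1)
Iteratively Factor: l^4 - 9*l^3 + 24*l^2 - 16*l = (l)*(l^3 - 9*l^2 + 24*l - 16) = l*(l - 1)*(l^2 - 8*l + 16) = l*(l - 4)*(l - 1)*(l - 4)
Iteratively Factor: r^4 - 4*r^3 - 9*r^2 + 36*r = (r - 4)*(r^3 - 9*r) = (r - 4)*(r + 3)*(r^2 - 3*r) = r*(r - 4)*(r + 3)*(r - 3)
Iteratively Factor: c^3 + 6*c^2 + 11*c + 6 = (c + 3)*(c^2 + 3*c + 2) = (c + 2)*(c + 3)*(c + 1)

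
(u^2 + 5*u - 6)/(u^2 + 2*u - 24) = (u - 1)/(u - 4)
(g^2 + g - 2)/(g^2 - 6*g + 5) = (g + 2)/(g - 5)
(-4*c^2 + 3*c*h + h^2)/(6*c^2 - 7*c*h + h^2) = (-4*c - h)/(6*c - h)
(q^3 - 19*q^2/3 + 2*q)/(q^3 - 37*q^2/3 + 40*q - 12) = q/(q - 6)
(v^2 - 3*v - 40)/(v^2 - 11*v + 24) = (v + 5)/(v - 3)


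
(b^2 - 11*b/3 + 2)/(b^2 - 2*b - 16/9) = 3*(-3*b^2 + 11*b - 6)/(-9*b^2 + 18*b + 16)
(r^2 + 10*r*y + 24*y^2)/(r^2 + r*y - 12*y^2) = (-r - 6*y)/(-r + 3*y)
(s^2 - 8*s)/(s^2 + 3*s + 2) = s*(s - 8)/(s^2 + 3*s + 2)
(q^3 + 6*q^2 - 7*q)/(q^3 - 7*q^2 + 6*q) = (q + 7)/(q - 6)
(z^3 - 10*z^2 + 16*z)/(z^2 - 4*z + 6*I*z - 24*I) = z*(z^2 - 10*z + 16)/(z^2 - 4*z + 6*I*z - 24*I)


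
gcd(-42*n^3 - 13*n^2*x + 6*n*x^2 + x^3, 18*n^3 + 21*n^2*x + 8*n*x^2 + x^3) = 2*n + x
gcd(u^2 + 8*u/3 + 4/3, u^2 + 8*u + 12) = u + 2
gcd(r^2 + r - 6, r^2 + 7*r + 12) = r + 3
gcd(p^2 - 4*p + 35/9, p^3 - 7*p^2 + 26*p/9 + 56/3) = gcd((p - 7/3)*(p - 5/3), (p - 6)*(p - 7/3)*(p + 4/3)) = p - 7/3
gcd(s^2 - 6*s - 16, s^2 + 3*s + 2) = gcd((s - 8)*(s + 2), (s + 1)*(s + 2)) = s + 2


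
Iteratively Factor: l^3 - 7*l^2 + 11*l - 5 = (l - 1)*(l^2 - 6*l + 5) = (l - 5)*(l - 1)*(l - 1)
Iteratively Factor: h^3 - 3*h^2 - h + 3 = (h + 1)*(h^2 - 4*h + 3) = (h - 3)*(h + 1)*(h - 1)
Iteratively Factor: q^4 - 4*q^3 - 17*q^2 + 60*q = (q)*(q^3 - 4*q^2 - 17*q + 60) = q*(q - 5)*(q^2 + q - 12) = q*(q - 5)*(q + 4)*(q - 3)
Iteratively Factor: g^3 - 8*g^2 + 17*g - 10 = (g - 1)*(g^2 - 7*g + 10) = (g - 5)*(g - 1)*(g - 2)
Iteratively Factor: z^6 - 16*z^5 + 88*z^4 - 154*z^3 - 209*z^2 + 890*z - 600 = (z - 1)*(z^5 - 15*z^4 + 73*z^3 - 81*z^2 - 290*z + 600) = (z - 5)*(z - 1)*(z^4 - 10*z^3 + 23*z^2 + 34*z - 120) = (z - 5)*(z - 4)*(z - 1)*(z^3 - 6*z^2 - z + 30) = (z - 5)^2*(z - 4)*(z - 1)*(z^2 - z - 6) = (z - 5)^2*(z - 4)*(z - 1)*(z + 2)*(z - 3)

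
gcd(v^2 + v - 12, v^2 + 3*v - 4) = v + 4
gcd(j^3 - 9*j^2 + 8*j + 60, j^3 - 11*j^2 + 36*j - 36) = j - 6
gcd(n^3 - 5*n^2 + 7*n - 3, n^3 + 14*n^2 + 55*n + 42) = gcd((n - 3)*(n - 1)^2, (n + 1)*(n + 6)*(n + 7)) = 1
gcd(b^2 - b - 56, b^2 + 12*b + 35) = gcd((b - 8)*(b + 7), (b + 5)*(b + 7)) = b + 7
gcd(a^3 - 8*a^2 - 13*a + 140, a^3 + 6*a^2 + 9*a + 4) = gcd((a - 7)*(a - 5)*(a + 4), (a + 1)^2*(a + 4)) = a + 4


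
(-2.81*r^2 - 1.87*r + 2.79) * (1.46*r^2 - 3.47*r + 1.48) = -4.1026*r^4 + 7.0205*r^3 + 6.4035*r^2 - 12.4489*r + 4.1292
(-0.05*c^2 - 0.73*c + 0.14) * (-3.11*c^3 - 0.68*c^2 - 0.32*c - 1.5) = 0.1555*c^5 + 2.3043*c^4 + 0.077*c^3 + 0.2134*c^2 + 1.0502*c - 0.21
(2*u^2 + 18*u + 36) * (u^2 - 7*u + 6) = 2*u^4 + 4*u^3 - 78*u^2 - 144*u + 216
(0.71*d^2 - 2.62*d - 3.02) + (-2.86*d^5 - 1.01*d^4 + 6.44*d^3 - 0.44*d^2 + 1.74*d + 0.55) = -2.86*d^5 - 1.01*d^4 + 6.44*d^3 + 0.27*d^2 - 0.88*d - 2.47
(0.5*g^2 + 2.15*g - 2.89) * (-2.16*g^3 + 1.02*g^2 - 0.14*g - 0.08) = -1.08*g^5 - 4.134*g^4 + 8.3654*g^3 - 3.2888*g^2 + 0.2326*g + 0.2312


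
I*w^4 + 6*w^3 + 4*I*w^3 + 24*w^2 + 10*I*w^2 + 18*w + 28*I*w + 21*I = (w + 3)*(w - 7*I)*(w + I)*(I*w + I)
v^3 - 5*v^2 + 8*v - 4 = (v - 2)^2*(v - 1)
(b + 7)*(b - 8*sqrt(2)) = b^2 - 8*sqrt(2)*b + 7*b - 56*sqrt(2)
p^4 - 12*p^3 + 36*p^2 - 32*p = p*(p - 8)*(p - 2)^2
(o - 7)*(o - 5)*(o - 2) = o^3 - 14*o^2 + 59*o - 70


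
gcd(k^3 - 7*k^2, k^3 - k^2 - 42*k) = k^2 - 7*k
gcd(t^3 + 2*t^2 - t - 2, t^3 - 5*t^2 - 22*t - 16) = t^2 + 3*t + 2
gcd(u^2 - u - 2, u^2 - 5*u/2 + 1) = u - 2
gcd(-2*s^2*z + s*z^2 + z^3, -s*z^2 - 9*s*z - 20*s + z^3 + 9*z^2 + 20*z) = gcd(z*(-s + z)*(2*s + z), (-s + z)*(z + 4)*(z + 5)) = -s + z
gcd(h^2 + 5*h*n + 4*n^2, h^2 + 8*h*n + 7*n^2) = h + n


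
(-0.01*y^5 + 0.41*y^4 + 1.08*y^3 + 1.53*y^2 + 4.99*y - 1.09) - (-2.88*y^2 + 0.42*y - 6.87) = -0.01*y^5 + 0.41*y^4 + 1.08*y^3 + 4.41*y^2 + 4.57*y + 5.78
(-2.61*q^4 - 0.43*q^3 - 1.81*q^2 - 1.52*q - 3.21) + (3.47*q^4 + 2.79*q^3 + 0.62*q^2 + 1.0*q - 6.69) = 0.86*q^4 + 2.36*q^3 - 1.19*q^2 - 0.52*q - 9.9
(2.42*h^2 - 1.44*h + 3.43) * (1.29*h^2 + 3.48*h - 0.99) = 3.1218*h^4 + 6.564*h^3 - 2.9823*h^2 + 13.362*h - 3.3957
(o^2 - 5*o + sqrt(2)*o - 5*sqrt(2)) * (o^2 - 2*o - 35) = o^4 - 7*o^3 + sqrt(2)*o^3 - 25*o^2 - 7*sqrt(2)*o^2 - 25*sqrt(2)*o + 175*o + 175*sqrt(2)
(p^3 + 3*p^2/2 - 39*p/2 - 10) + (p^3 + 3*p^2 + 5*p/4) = 2*p^3 + 9*p^2/2 - 73*p/4 - 10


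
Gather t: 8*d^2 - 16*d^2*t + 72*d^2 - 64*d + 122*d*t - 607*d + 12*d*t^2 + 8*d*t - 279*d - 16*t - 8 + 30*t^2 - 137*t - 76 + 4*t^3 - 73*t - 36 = 80*d^2 - 950*d + 4*t^3 + t^2*(12*d + 30) + t*(-16*d^2 + 130*d - 226) - 120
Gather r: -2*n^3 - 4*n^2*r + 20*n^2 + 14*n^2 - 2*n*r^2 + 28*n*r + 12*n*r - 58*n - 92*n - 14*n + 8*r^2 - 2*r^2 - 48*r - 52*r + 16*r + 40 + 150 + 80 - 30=-2*n^3 + 34*n^2 - 164*n + r^2*(6 - 2*n) + r*(-4*n^2 + 40*n - 84) + 240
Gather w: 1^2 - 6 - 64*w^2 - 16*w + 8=-64*w^2 - 16*w + 3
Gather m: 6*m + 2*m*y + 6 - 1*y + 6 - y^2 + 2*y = m*(2*y + 6) - y^2 + y + 12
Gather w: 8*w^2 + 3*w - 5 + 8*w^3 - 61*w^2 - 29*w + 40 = 8*w^3 - 53*w^2 - 26*w + 35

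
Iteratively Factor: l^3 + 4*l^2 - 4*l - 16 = (l + 2)*(l^2 + 2*l - 8) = (l + 2)*(l + 4)*(l - 2)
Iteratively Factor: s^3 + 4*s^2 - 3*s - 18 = (s + 3)*(s^2 + s - 6) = (s + 3)^2*(s - 2)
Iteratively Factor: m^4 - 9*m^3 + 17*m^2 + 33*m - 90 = (m - 3)*(m^3 - 6*m^2 - m + 30) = (m - 5)*(m - 3)*(m^2 - m - 6) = (m - 5)*(m - 3)^2*(m + 2)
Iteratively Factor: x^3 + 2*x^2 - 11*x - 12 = (x + 1)*(x^2 + x - 12) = (x + 1)*(x + 4)*(x - 3)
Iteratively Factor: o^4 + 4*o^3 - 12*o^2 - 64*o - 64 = (o + 4)*(o^3 - 12*o - 16) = (o - 4)*(o + 4)*(o^2 + 4*o + 4) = (o - 4)*(o + 2)*(o + 4)*(o + 2)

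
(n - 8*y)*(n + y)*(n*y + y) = n^3*y - 7*n^2*y^2 + n^2*y - 8*n*y^3 - 7*n*y^2 - 8*y^3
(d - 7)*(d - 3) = d^2 - 10*d + 21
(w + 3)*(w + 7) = w^2 + 10*w + 21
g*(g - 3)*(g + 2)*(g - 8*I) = g^4 - g^3 - 8*I*g^3 - 6*g^2 + 8*I*g^2 + 48*I*g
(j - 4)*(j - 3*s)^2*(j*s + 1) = j^4*s - 6*j^3*s^2 - 4*j^3*s + j^3 + 9*j^2*s^3 + 24*j^2*s^2 - 6*j^2*s - 4*j^2 - 36*j*s^3 + 9*j*s^2 + 24*j*s - 36*s^2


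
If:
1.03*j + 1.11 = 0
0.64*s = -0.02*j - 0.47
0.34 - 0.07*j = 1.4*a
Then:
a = 0.30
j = -1.08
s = -0.70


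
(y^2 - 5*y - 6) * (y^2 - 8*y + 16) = y^4 - 13*y^3 + 50*y^2 - 32*y - 96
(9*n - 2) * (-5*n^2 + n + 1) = -45*n^3 + 19*n^2 + 7*n - 2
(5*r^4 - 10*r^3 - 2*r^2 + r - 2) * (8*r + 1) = 40*r^5 - 75*r^4 - 26*r^3 + 6*r^2 - 15*r - 2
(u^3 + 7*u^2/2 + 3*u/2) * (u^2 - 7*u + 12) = u^5 - 7*u^4/2 - 11*u^3 + 63*u^2/2 + 18*u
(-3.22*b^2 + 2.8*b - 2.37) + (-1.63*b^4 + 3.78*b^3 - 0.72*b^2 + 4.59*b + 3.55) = -1.63*b^4 + 3.78*b^3 - 3.94*b^2 + 7.39*b + 1.18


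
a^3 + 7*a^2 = a^2*(a + 7)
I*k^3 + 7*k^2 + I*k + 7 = (k - 7*I)*(k + I)*(I*k + 1)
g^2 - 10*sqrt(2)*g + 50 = (g - 5*sqrt(2))^2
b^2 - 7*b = b*(b - 7)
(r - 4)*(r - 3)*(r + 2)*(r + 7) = r^4 + 2*r^3 - 37*r^2 + 10*r + 168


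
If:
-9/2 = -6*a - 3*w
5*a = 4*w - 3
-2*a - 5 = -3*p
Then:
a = 3/13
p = 71/39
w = 27/26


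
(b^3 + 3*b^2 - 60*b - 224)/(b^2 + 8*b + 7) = (b^2 - 4*b - 32)/(b + 1)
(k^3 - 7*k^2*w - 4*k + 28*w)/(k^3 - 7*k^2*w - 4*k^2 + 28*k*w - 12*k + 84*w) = (k - 2)/(k - 6)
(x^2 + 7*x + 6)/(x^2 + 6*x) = (x + 1)/x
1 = 1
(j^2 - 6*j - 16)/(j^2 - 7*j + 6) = (j^2 - 6*j - 16)/(j^2 - 7*j + 6)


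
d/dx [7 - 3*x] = -3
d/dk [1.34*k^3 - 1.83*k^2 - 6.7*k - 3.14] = 4.02*k^2 - 3.66*k - 6.7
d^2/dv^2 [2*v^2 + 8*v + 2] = 4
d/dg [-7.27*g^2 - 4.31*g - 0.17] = -14.54*g - 4.31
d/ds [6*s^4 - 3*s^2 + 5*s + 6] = 24*s^3 - 6*s + 5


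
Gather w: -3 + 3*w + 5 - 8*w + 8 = 10 - 5*w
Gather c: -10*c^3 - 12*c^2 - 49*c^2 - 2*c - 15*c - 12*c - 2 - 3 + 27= -10*c^3 - 61*c^2 - 29*c + 22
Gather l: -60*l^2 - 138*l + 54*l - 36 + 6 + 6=-60*l^2 - 84*l - 24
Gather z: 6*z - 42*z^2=-42*z^2 + 6*z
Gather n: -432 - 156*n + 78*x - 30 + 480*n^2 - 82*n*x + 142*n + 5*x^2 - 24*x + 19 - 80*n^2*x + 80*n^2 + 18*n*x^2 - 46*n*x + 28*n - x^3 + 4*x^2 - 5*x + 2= n^2*(560 - 80*x) + n*(18*x^2 - 128*x + 14) - x^3 + 9*x^2 + 49*x - 441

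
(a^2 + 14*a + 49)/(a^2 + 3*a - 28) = (a + 7)/(a - 4)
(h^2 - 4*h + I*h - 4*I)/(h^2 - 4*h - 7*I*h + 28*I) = (h + I)/(h - 7*I)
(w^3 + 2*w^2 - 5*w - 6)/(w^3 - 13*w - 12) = (w - 2)/(w - 4)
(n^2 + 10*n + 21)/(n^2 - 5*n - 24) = (n + 7)/(n - 8)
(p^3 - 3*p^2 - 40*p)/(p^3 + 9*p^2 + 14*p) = (p^2 - 3*p - 40)/(p^2 + 9*p + 14)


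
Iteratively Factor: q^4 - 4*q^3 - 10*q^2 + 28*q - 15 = (q - 1)*(q^3 - 3*q^2 - 13*q + 15) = (q - 1)*(q + 3)*(q^2 - 6*q + 5) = (q - 1)^2*(q + 3)*(q - 5)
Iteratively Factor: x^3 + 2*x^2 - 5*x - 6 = (x + 3)*(x^2 - x - 2) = (x - 2)*(x + 3)*(x + 1)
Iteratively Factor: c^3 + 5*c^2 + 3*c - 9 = (c - 1)*(c^2 + 6*c + 9) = (c - 1)*(c + 3)*(c + 3)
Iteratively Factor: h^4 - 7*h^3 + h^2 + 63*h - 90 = (h - 2)*(h^3 - 5*h^2 - 9*h + 45) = (h - 2)*(h + 3)*(h^2 - 8*h + 15) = (h - 3)*(h - 2)*(h + 3)*(h - 5)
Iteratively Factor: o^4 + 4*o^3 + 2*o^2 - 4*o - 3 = (o + 1)*(o^3 + 3*o^2 - o - 3) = (o - 1)*(o + 1)*(o^2 + 4*o + 3) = (o - 1)*(o + 1)*(o + 3)*(o + 1)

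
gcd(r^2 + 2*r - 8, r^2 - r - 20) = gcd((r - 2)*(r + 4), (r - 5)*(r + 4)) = r + 4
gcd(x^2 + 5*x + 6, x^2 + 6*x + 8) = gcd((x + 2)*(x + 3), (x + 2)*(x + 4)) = x + 2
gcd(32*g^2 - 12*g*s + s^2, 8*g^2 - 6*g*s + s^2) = -4*g + s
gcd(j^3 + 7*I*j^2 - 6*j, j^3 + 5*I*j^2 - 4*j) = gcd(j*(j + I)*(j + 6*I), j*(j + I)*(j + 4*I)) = j^2 + I*j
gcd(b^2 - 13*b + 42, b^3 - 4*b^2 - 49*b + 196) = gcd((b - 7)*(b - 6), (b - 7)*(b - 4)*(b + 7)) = b - 7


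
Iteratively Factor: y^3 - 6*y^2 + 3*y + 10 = (y + 1)*(y^2 - 7*y + 10) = (y - 5)*(y + 1)*(y - 2)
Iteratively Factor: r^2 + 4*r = (r + 4)*(r)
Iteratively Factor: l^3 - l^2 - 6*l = (l)*(l^2 - l - 6) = l*(l - 3)*(l + 2)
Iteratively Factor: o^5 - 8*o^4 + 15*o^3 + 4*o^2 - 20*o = (o - 2)*(o^4 - 6*o^3 + 3*o^2 + 10*o) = (o - 2)*(o + 1)*(o^3 - 7*o^2 + 10*o) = (o - 5)*(o - 2)*(o + 1)*(o^2 - 2*o) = (o - 5)*(o - 2)^2*(o + 1)*(o)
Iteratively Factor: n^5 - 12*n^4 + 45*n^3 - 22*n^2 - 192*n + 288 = (n + 2)*(n^4 - 14*n^3 + 73*n^2 - 168*n + 144) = (n - 3)*(n + 2)*(n^3 - 11*n^2 + 40*n - 48) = (n - 4)*(n - 3)*(n + 2)*(n^2 - 7*n + 12) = (n - 4)*(n - 3)^2*(n + 2)*(n - 4)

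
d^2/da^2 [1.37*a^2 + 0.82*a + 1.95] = 2.74000000000000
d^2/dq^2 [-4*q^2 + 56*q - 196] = -8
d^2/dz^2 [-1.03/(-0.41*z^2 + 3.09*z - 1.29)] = (-0.346286*z^2 + 2.609814*z + 1.03*(0.82*z - 3.09)*(1.64*z - 6.18) - 1.089534)/(0.41*z^2 - 3.09*z + 1.29)^3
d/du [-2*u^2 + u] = 1 - 4*u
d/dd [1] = 0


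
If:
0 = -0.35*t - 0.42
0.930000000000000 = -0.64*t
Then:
No Solution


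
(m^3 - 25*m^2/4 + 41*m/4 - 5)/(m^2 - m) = m - 21/4 + 5/m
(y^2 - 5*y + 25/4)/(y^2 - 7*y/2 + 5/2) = (y - 5/2)/(y - 1)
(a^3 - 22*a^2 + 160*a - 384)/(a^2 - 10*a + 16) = (a^2 - 14*a + 48)/(a - 2)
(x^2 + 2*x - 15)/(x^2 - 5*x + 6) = (x + 5)/(x - 2)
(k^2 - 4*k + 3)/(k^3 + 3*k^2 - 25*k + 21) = 1/(k + 7)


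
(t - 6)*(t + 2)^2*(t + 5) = t^4 + 3*t^3 - 30*t^2 - 124*t - 120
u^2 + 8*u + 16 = (u + 4)^2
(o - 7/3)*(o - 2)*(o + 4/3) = o^3 - 3*o^2 - 10*o/9 + 56/9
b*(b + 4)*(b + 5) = b^3 + 9*b^2 + 20*b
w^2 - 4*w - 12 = (w - 6)*(w + 2)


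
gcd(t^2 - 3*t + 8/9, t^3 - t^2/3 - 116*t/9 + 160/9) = t - 8/3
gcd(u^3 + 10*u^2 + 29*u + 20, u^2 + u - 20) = u + 5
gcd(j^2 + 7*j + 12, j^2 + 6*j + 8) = j + 4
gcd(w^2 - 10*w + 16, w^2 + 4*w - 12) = w - 2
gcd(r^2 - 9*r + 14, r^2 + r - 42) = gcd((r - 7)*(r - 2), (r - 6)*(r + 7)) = 1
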